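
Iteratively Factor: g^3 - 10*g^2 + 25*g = (g - 5)*(g^2 - 5*g) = g*(g - 5)*(g - 5)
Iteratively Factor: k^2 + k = (k + 1)*(k)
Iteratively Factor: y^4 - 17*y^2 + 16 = (y - 4)*(y^3 + 4*y^2 - y - 4) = (y - 4)*(y + 4)*(y^2 - 1) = (y - 4)*(y + 1)*(y + 4)*(y - 1)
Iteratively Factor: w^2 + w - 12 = (w + 4)*(w - 3)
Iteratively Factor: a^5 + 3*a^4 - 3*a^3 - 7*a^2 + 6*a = (a + 2)*(a^4 + a^3 - 5*a^2 + 3*a) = (a - 1)*(a + 2)*(a^3 + 2*a^2 - 3*a) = (a - 1)*(a + 2)*(a + 3)*(a^2 - a) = (a - 1)^2*(a + 2)*(a + 3)*(a)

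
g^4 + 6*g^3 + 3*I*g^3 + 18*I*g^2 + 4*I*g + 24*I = (g + 6)*(g - I)*(g + 2*I)^2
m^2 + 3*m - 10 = (m - 2)*(m + 5)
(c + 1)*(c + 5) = c^2 + 6*c + 5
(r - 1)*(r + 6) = r^2 + 5*r - 6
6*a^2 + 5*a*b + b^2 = (2*a + b)*(3*a + b)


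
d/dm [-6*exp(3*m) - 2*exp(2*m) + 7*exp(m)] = (-18*exp(2*m) - 4*exp(m) + 7)*exp(m)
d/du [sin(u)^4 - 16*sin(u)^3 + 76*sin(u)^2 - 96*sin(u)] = 4*(sin(u)^3 - 12*sin(u)^2 + 38*sin(u) - 24)*cos(u)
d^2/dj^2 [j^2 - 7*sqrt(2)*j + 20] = 2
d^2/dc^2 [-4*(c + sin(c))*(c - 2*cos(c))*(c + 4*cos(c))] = 4*c^2*sin(c) + 8*c^2*cos(c) + 32*c*sin(c) + 16*c*sin(2*c) - 16*c*cos(c) - 64*c*cos(2*c) - 24*c - 64*sin(2*c) - 72*sin(3*c) - 16*sqrt(2)*sin(c + pi/4) - 16*cos(2*c)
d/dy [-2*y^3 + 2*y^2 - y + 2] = -6*y^2 + 4*y - 1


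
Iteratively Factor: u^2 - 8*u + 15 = (u - 3)*(u - 5)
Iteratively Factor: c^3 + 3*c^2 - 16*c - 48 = (c - 4)*(c^2 + 7*c + 12) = (c - 4)*(c + 3)*(c + 4)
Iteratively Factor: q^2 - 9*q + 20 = (q - 4)*(q - 5)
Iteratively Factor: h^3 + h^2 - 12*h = (h - 3)*(h^2 + 4*h) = h*(h - 3)*(h + 4)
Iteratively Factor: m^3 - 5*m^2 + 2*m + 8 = (m - 4)*(m^2 - m - 2) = (m - 4)*(m - 2)*(m + 1)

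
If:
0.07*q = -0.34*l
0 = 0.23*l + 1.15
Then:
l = -5.00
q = 24.29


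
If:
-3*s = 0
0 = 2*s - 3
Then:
No Solution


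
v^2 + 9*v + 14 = (v + 2)*(v + 7)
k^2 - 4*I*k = k*(k - 4*I)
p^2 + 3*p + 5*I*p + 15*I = (p + 3)*(p + 5*I)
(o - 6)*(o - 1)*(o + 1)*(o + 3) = o^4 - 3*o^3 - 19*o^2 + 3*o + 18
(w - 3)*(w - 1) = w^2 - 4*w + 3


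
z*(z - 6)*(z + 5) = z^3 - z^2 - 30*z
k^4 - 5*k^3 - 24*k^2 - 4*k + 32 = (k - 8)*(k - 1)*(k + 2)^2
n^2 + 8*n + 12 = (n + 2)*(n + 6)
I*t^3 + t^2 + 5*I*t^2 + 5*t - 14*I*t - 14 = (t - 2)*(t + 7)*(I*t + 1)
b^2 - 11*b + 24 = (b - 8)*(b - 3)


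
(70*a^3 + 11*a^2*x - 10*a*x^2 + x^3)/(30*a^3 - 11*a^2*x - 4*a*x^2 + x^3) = (-14*a^2 - 5*a*x + x^2)/(-6*a^2 + a*x + x^2)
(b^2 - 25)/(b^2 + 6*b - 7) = (b^2 - 25)/(b^2 + 6*b - 7)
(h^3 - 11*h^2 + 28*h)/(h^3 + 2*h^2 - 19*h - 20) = h*(h - 7)/(h^2 + 6*h + 5)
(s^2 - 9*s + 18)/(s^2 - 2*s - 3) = (s - 6)/(s + 1)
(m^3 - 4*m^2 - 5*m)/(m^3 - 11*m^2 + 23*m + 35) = m/(m - 7)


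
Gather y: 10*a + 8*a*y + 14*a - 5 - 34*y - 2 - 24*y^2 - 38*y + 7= 24*a - 24*y^2 + y*(8*a - 72)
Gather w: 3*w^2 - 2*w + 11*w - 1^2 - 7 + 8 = 3*w^2 + 9*w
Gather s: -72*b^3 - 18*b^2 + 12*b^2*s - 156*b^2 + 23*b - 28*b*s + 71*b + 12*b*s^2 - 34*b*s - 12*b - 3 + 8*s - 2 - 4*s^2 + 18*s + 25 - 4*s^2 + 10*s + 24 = -72*b^3 - 174*b^2 + 82*b + s^2*(12*b - 8) + s*(12*b^2 - 62*b + 36) + 44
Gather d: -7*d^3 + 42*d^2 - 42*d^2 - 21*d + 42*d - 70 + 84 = -7*d^3 + 21*d + 14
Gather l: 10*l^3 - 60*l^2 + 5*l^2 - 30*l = 10*l^3 - 55*l^2 - 30*l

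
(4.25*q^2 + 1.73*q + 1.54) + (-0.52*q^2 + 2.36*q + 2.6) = 3.73*q^2 + 4.09*q + 4.14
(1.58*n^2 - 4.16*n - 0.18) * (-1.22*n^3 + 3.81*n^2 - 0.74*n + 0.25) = -1.9276*n^5 + 11.095*n^4 - 16.7992*n^3 + 2.7876*n^2 - 0.9068*n - 0.045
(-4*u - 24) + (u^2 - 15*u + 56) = u^2 - 19*u + 32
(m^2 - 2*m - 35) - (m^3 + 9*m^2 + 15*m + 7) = -m^3 - 8*m^2 - 17*m - 42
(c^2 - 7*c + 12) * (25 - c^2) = -c^4 + 7*c^3 + 13*c^2 - 175*c + 300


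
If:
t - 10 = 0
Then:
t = 10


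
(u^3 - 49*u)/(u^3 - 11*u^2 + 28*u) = (u + 7)/(u - 4)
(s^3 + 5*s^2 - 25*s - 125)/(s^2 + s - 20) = (s^2 - 25)/(s - 4)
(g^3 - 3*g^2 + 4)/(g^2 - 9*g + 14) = (g^2 - g - 2)/(g - 7)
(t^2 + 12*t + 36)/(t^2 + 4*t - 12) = (t + 6)/(t - 2)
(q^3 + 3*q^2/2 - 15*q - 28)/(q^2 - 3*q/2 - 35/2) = (q^2 - 2*q - 8)/(q - 5)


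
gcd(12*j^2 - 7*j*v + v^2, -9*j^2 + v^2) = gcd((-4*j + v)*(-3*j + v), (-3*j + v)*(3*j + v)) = -3*j + v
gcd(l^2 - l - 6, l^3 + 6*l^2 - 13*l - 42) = l^2 - l - 6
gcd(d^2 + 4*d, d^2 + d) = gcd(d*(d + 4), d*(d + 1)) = d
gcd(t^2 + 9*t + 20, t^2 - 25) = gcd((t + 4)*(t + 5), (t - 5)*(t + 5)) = t + 5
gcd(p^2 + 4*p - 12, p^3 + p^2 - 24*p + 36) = p^2 + 4*p - 12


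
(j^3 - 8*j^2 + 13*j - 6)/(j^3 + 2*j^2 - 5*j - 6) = (j^3 - 8*j^2 + 13*j - 6)/(j^3 + 2*j^2 - 5*j - 6)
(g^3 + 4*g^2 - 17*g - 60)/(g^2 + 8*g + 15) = g - 4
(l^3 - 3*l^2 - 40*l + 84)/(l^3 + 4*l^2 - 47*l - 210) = (l - 2)/(l + 5)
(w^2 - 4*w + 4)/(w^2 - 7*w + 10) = (w - 2)/(w - 5)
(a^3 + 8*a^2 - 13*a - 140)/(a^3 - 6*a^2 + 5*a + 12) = (a^2 + 12*a + 35)/(a^2 - 2*a - 3)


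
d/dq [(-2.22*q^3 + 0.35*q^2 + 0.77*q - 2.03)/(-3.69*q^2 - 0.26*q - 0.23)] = (8.1918*q^4 + 1.1544*q^3 + 4.2821*q^2 - 15.1424*q - 0.7049)/(13.6161*q^4 + 1.9188*q^3 + 1.765*q^2 + 0.1196*q + 0.0529)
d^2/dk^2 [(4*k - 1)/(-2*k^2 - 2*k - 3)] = 4*(-2*(2*k + 1)^2*(4*k - 1) + 3*(4*k + 1)*(2*k^2 + 2*k + 3))/(2*k^2 + 2*k + 3)^3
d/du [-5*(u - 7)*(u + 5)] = 10 - 10*u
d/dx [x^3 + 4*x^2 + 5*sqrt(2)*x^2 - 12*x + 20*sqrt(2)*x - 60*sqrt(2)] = 3*x^2 + 8*x + 10*sqrt(2)*x - 12 + 20*sqrt(2)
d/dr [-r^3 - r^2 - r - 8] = -3*r^2 - 2*r - 1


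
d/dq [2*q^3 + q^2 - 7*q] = 6*q^2 + 2*q - 7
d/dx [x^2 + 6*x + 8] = 2*x + 6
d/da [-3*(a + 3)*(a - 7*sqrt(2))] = -6*a - 9 + 21*sqrt(2)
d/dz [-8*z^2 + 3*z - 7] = 3 - 16*z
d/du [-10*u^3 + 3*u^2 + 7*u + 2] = -30*u^2 + 6*u + 7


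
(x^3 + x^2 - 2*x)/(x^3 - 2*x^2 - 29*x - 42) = x*(x - 1)/(x^2 - 4*x - 21)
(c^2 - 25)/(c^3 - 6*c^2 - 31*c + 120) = (c - 5)/(c^2 - 11*c + 24)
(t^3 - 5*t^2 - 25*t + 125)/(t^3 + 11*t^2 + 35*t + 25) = (t^2 - 10*t + 25)/(t^2 + 6*t + 5)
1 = 1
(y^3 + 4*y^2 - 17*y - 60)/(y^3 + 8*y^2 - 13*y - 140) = (y + 3)/(y + 7)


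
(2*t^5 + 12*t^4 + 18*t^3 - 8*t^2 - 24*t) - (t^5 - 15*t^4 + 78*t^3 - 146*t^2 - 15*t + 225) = t^5 + 27*t^4 - 60*t^3 + 138*t^2 - 9*t - 225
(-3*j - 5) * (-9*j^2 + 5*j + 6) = 27*j^3 + 30*j^2 - 43*j - 30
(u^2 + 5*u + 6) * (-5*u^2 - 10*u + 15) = -5*u^4 - 35*u^3 - 65*u^2 + 15*u + 90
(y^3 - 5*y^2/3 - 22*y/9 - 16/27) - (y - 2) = y^3 - 5*y^2/3 - 31*y/9 + 38/27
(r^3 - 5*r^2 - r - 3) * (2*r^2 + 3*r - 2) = 2*r^5 - 7*r^4 - 19*r^3 + r^2 - 7*r + 6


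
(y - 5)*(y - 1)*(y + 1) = y^3 - 5*y^2 - y + 5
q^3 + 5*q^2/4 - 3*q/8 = q*(q - 1/4)*(q + 3/2)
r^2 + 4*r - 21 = (r - 3)*(r + 7)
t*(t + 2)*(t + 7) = t^3 + 9*t^2 + 14*t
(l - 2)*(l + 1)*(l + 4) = l^3 + 3*l^2 - 6*l - 8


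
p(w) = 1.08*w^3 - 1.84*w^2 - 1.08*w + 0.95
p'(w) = 3.24*w^2 - 3.68*w - 1.08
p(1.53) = -1.14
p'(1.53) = 0.87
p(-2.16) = -16.19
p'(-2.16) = 21.99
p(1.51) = -1.16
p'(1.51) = 0.75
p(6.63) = 227.66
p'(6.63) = 116.94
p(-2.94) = -39.22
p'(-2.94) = 37.74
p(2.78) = 6.93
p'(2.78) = 13.73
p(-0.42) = 1.00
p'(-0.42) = 1.04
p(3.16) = 13.24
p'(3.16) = 19.64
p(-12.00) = -2117.29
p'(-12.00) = 509.64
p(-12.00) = -2117.29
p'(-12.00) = 509.64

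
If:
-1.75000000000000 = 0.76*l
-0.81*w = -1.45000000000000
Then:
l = -2.30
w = 1.79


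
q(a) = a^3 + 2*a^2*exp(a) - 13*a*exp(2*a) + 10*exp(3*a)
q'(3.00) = 207010.06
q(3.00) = 65685.66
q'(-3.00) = 27.46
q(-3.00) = -26.01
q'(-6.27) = 118.04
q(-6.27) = -246.34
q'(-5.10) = 78.23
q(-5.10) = -132.33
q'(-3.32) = 33.48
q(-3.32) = -35.74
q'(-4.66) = 65.39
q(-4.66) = -100.78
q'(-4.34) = 56.79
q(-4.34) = -81.25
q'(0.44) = 57.30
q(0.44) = 24.33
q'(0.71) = 131.63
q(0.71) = 48.37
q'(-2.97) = 26.93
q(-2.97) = -25.19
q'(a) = 2*a^2*exp(a) + 3*a^2 - 26*a*exp(2*a) + 4*a*exp(a) + 30*exp(3*a) - 13*exp(2*a)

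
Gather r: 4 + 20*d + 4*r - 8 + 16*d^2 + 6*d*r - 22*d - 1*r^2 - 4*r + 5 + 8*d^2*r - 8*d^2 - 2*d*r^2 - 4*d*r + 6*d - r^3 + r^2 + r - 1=8*d^2 - 2*d*r^2 + 4*d - r^3 + r*(8*d^2 + 2*d + 1)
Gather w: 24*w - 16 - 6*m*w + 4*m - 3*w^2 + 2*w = 4*m - 3*w^2 + w*(26 - 6*m) - 16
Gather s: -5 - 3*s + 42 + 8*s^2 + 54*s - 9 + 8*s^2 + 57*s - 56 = 16*s^2 + 108*s - 28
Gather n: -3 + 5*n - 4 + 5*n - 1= 10*n - 8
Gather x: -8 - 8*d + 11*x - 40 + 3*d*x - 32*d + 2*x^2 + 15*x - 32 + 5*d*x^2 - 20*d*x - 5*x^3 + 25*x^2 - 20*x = -40*d - 5*x^3 + x^2*(5*d + 27) + x*(6 - 17*d) - 80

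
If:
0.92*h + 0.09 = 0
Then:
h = -0.10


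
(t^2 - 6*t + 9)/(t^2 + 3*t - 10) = (t^2 - 6*t + 9)/(t^2 + 3*t - 10)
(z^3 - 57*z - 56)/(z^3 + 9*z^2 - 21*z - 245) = (z^2 - 7*z - 8)/(z^2 + 2*z - 35)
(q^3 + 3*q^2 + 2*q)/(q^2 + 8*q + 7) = q*(q + 2)/(q + 7)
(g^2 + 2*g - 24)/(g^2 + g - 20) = (g + 6)/(g + 5)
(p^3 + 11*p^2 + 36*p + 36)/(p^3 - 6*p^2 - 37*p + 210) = (p^2 + 5*p + 6)/(p^2 - 12*p + 35)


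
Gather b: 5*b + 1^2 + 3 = 5*b + 4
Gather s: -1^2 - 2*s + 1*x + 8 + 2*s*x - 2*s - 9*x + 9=s*(2*x - 4) - 8*x + 16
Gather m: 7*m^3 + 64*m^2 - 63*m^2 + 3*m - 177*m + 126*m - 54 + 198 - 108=7*m^3 + m^2 - 48*m + 36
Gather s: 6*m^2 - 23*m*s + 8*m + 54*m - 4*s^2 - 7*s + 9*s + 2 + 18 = 6*m^2 + 62*m - 4*s^2 + s*(2 - 23*m) + 20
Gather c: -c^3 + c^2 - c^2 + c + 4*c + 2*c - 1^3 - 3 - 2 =-c^3 + 7*c - 6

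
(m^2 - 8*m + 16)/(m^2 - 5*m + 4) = (m - 4)/(m - 1)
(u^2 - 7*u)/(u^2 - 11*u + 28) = u/(u - 4)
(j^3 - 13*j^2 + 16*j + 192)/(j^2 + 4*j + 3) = (j^2 - 16*j + 64)/(j + 1)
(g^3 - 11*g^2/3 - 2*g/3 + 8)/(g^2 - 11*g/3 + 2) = (3*g^2 - 2*g - 8)/(3*g - 2)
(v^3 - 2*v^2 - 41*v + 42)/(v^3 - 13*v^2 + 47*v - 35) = (v + 6)/(v - 5)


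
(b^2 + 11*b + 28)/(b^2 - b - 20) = (b + 7)/(b - 5)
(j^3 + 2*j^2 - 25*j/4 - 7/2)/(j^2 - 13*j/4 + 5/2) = (4*j^2 + 16*j + 7)/(4*j - 5)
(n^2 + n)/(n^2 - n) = (n + 1)/(n - 1)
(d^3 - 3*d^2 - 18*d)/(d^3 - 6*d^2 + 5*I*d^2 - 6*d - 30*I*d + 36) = d*(d + 3)/(d^2 + 5*I*d - 6)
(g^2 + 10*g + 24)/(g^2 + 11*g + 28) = (g + 6)/(g + 7)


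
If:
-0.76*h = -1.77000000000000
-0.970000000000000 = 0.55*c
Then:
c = -1.76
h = 2.33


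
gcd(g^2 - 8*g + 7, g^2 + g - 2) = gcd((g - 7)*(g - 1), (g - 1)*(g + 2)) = g - 1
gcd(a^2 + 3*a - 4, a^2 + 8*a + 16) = a + 4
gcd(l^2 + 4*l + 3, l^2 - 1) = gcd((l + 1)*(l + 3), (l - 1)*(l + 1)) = l + 1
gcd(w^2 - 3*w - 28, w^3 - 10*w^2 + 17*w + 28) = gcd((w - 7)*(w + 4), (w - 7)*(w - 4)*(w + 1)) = w - 7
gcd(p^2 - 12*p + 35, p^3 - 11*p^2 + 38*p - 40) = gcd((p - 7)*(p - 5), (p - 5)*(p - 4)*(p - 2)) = p - 5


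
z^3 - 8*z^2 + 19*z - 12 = (z - 4)*(z - 3)*(z - 1)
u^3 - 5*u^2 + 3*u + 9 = (u - 3)^2*(u + 1)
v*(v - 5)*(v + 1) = v^3 - 4*v^2 - 5*v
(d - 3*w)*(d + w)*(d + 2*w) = d^3 - 7*d*w^2 - 6*w^3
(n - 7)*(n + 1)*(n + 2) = n^3 - 4*n^2 - 19*n - 14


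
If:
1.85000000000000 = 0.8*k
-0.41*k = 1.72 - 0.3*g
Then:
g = 8.89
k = 2.31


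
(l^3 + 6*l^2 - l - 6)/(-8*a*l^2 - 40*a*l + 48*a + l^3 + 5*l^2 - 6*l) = (-l - 1)/(8*a - l)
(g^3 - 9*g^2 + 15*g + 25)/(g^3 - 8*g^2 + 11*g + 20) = (g - 5)/(g - 4)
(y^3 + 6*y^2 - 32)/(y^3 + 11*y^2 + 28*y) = (y^2 + 2*y - 8)/(y*(y + 7))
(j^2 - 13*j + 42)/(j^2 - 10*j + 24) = (j - 7)/(j - 4)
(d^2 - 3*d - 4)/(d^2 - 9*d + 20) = (d + 1)/(d - 5)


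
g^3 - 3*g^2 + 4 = (g - 2)^2*(g + 1)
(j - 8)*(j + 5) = j^2 - 3*j - 40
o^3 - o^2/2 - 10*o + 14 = (o - 2)^2*(o + 7/2)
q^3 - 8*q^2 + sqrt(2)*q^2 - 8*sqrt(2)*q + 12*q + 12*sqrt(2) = (q - 6)*(q - 2)*(q + sqrt(2))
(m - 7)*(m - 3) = m^2 - 10*m + 21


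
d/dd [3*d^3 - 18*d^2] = 9*d*(d - 4)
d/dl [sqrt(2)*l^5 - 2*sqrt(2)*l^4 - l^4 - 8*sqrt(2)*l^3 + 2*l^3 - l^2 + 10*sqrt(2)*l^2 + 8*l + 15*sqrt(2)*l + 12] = 5*sqrt(2)*l^4 - 8*sqrt(2)*l^3 - 4*l^3 - 24*sqrt(2)*l^2 + 6*l^2 - 2*l + 20*sqrt(2)*l + 8 + 15*sqrt(2)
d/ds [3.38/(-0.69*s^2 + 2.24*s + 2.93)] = (4.6644*s - 7.5712)/(-0.69*s^2 + 2.24*s + 2.93)^2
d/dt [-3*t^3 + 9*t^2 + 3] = 9*t*(2 - t)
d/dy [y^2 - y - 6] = 2*y - 1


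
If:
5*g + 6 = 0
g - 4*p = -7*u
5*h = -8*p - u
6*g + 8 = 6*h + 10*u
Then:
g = -6/5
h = -3/10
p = 31/200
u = 13/50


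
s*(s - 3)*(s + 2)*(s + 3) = s^4 + 2*s^3 - 9*s^2 - 18*s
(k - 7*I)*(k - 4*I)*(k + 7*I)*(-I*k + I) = -I*k^4 - 4*k^3 + I*k^3 + 4*k^2 - 49*I*k^2 - 196*k + 49*I*k + 196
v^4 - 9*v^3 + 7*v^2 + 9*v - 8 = (v - 8)*(v - 1)^2*(v + 1)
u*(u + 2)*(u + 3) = u^3 + 5*u^2 + 6*u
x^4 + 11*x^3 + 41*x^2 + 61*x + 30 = (x + 1)*(x + 2)*(x + 3)*(x + 5)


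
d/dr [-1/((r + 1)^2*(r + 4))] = 3*(r + 3)/((r + 1)^3*(r + 4)^2)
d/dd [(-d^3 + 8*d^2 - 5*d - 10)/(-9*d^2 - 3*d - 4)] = (9*d^4 + 6*d^3 - 57*d^2 - 244*d - 10)/(81*d^4 + 54*d^3 + 81*d^2 + 24*d + 16)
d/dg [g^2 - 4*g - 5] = 2*g - 4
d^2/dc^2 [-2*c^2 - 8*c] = -4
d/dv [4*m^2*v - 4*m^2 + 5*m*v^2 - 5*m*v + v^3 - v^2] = 4*m^2 + 10*m*v - 5*m + 3*v^2 - 2*v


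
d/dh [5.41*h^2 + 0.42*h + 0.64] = 10.82*h + 0.42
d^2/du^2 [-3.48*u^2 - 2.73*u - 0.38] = -6.96000000000000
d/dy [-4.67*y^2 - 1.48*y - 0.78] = -9.34*y - 1.48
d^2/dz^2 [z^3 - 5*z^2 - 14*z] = 6*z - 10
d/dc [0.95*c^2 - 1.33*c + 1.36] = 1.9*c - 1.33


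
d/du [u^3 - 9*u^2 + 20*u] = 3*u^2 - 18*u + 20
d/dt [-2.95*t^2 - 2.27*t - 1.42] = -5.9*t - 2.27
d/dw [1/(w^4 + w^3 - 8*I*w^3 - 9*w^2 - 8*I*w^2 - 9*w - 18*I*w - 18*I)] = (-4*w^3 - 3*w^2 + 24*I*w^2 + 18*w + 16*I*w + 9 + 18*I)/(-w^4 - w^3 + 8*I*w^3 + 9*w^2 + 8*I*w^2 + 9*w + 18*I*w + 18*I)^2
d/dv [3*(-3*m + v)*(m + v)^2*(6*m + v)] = -99*m^3 - 66*m^2*v + 45*m*v^2 + 12*v^3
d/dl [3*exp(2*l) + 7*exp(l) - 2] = (6*exp(l) + 7)*exp(l)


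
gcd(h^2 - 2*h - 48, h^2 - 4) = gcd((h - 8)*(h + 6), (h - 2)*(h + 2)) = 1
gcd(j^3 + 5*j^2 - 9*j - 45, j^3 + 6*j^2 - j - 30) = j^2 + 8*j + 15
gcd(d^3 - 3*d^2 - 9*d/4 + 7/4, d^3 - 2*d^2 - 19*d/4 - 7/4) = d^2 - 5*d/2 - 7/2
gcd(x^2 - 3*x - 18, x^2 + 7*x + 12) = x + 3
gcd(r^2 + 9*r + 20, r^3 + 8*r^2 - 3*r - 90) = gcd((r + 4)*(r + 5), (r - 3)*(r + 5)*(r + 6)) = r + 5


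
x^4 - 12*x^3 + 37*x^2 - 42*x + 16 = (x - 8)*(x - 2)*(x - 1)^2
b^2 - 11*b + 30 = (b - 6)*(b - 5)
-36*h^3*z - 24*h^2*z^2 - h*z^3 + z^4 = z*(-6*h + z)*(2*h + z)*(3*h + z)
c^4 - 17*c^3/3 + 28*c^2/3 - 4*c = c*(c - 3)*(c - 2)*(c - 2/3)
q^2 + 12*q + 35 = (q + 5)*(q + 7)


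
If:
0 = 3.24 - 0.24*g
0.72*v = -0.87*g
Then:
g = 13.50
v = -16.31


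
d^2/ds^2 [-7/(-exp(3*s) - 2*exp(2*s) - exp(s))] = 7*(9*exp(2*s) + 4*exp(s) + 1)*exp(-s)/(exp(4*s) + 4*exp(3*s) + 6*exp(2*s) + 4*exp(s) + 1)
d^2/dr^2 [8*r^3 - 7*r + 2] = 48*r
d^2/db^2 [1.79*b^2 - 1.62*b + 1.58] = 3.58000000000000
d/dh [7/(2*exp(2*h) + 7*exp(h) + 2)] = (-28*exp(h) - 49)*exp(h)/(2*exp(2*h) + 7*exp(h) + 2)^2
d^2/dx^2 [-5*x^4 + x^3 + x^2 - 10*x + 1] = -60*x^2 + 6*x + 2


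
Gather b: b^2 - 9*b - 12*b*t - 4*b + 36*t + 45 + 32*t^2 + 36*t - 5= b^2 + b*(-12*t - 13) + 32*t^2 + 72*t + 40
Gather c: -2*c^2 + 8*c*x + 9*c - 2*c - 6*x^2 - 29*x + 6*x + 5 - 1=-2*c^2 + c*(8*x + 7) - 6*x^2 - 23*x + 4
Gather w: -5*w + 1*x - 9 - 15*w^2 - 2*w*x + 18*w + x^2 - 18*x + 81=-15*w^2 + w*(13 - 2*x) + x^2 - 17*x + 72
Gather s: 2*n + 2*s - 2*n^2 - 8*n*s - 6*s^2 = -2*n^2 + 2*n - 6*s^2 + s*(2 - 8*n)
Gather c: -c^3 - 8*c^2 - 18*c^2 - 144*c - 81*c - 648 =-c^3 - 26*c^2 - 225*c - 648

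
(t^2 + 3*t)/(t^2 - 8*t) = (t + 3)/(t - 8)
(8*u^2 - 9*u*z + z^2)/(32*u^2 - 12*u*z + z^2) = (-u + z)/(-4*u + z)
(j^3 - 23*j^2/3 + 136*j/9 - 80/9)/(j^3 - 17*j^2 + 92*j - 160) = (9*j^2 - 24*j + 16)/(9*(j^2 - 12*j + 32))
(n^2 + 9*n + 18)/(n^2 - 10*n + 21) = (n^2 + 9*n + 18)/(n^2 - 10*n + 21)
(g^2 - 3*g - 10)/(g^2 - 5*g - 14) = (g - 5)/(g - 7)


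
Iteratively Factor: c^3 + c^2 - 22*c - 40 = (c + 2)*(c^2 - c - 20) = (c - 5)*(c + 2)*(c + 4)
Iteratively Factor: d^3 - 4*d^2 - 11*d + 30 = (d - 2)*(d^2 - 2*d - 15) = (d - 2)*(d + 3)*(d - 5)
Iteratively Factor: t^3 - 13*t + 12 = (t - 1)*(t^2 + t - 12) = (t - 1)*(t + 4)*(t - 3)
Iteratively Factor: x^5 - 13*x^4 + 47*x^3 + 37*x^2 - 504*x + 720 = (x - 4)*(x^4 - 9*x^3 + 11*x^2 + 81*x - 180) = (x - 5)*(x - 4)*(x^3 - 4*x^2 - 9*x + 36) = (x - 5)*(x - 4)*(x + 3)*(x^2 - 7*x + 12) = (x - 5)*(x - 4)^2*(x + 3)*(x - 3)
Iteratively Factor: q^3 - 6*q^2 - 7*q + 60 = (q + 3)*(q^2 - 9*q + 20) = (q - 5)*(q + 3)*(q - 4)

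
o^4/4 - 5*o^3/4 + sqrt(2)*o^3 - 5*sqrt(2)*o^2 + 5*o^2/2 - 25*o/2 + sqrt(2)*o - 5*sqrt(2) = (o/2 + sqrt(2)/2)^2*(o - 5)*(o + 2*sqrt(2))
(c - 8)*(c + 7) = c^2 - c - 56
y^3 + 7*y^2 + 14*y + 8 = (y + 1)*(y + 2)*(y + 4)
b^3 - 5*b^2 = b^2*(b - 5)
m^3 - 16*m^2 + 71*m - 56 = (m - 8)*(m - 7)*(m - 1)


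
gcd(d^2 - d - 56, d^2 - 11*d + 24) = d - 8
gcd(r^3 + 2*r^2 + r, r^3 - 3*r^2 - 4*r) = r^2 + r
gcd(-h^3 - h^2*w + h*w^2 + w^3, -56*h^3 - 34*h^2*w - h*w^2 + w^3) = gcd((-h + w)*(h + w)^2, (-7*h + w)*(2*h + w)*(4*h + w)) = 1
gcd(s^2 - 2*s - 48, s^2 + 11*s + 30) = s + 6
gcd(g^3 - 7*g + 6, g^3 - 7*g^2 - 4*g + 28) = g - 2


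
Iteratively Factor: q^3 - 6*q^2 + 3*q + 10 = (q - 2)*(q^2 - 4*q - 5) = (q - 5)*(q - 2)*(q + 1)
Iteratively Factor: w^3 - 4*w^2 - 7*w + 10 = (w - 5)*(w^2 + w - 2) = (w - 5)*(w + 2)*(w - 1)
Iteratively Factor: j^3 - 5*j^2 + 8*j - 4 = (j - 1)*(j^2 - 4*j + 4) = (j - 2)*(j - 1)*(j - 2)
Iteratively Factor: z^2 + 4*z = (z)*(z + 4)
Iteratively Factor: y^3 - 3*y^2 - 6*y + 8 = (y - 1)*(y^2 - 2*y - 8) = (y - 4)*(y - 1)*(y + 2)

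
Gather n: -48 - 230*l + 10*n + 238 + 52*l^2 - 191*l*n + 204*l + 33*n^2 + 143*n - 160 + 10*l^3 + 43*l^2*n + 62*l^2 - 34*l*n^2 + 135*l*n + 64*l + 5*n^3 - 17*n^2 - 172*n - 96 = 10*l^3 + 114*l^2 + 38*l + 5*n^3 + n^2*(16 - 34*l) + n*(43*l^2 - 56*l - 19) - 66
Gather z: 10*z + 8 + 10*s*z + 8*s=8*s + z*(10*s + 10) + 8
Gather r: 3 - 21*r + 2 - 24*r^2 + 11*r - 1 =-24*r^2 - 10*r + 4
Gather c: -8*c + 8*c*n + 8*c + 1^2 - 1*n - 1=8*c*n - n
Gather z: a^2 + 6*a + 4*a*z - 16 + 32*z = a^2 + 6*a + z*(4*a + 32) - 16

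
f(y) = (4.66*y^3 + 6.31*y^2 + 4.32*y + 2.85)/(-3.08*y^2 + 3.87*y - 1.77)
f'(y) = (6.16*y - 3.87)*(4.66*y^3 + 6.31*y^2 + 4.32*y + 2.85)/(-3.08*y^2 + 3.87*y - 1.77)^2 + (13.98*y^2 + 12.62*y + 4.32)/(-3.08*y^2 + 3.87*y - 1.77) = (-14.3528*y^4 + 36.0684*y^3 + 12.9807*y^2 - 4.7814*y - 18.6759)/(9.4864*y^4 - 23.8392*y^3 + 25.8801*y^2 - 13.6998*y + 3.1329)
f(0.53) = -13.02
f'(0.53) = -39.06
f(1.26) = -15.49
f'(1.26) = 10.02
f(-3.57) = 2.63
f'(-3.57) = -1.27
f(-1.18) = 0.11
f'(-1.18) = -0.73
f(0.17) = -3.16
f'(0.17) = -13.13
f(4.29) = -12.08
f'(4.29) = -1.04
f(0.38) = -7.60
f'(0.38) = -30.59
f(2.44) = -11.13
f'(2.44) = 0.55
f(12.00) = -22.60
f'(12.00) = -1.47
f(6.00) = -14.12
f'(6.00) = -1.30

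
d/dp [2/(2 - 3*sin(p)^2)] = 24*sin(2*p)/(3*cos(2*p) + 1)^2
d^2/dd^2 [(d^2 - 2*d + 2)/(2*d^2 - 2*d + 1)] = 2*(-4*d^3 + 18*d^2 - 12*d + 1)/(8*d^6 - 24*d^5 + 36*d^4 - 32*d^3 + 18*d^2 - 6*d + 1)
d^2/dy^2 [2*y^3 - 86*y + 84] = 12*y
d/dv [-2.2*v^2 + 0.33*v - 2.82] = 0.33 - 4.4*v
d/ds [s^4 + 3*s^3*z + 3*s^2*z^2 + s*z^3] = 4*s^3 + 9*s^2*z + 6*s*z^2 + z^3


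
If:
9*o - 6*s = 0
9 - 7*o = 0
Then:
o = 9/7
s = 27/14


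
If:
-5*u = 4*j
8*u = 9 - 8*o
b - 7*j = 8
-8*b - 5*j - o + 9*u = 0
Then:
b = 769/552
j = -521/552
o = 1021/2760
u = 521/690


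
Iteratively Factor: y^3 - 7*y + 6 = (y - 1)*(y^2 + y - 6) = (y - 2)*(y - 1)*(y + 3)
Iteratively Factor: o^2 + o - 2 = (o - 1)*(o + 2)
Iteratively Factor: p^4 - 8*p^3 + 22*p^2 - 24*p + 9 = (p - 1)*(p^3 - 7*p^2 + 15*p - 9) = (p - 3)*(p - 1)*(p^2 - 4*p + 3) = (p - 3)^2*(p - 1)*(p - 1)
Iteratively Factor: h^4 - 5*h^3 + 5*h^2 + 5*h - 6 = (h + 1)*(h^3 - 6*h^2 + 11*h - 6) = (h - 1)*(h + 1)*(h^2 - 5*h + 6) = (h - 3)*(h - 1)*(h + 1)*(h - 2)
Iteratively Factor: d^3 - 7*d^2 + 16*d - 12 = (d - 2)*(d^2 - 5*d + 6) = (d - 3)*(d - 2)*(d - 2)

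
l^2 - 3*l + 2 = (l - 2)*(l - 1)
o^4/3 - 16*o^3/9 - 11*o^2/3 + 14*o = o*(o/3 + 1)*(o - 6)*(o - 7/3)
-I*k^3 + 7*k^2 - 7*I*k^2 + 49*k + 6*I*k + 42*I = (k + 7)*(k + 6*I)*(-I*k + 1)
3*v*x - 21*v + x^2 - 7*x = (3*v + x)*(x - 7)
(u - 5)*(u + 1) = u^2 - 4*u - 5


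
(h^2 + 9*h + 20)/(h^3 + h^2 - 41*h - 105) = (h + 4)/(h^2 - 4*h - 21)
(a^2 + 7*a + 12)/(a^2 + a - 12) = (a + 3)/(a - 3)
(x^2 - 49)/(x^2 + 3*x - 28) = (x - 7)/(x - 4)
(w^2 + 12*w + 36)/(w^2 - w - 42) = (w + 6)/(w - 7)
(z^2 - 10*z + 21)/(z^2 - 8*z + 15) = (z - 7)/(z - 5)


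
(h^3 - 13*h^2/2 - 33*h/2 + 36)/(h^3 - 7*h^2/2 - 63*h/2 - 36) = (2*h - 3)/(2*h + 3)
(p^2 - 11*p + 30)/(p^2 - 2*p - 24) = (p - 5)/(p + 4)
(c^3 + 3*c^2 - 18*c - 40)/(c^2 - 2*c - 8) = c + 5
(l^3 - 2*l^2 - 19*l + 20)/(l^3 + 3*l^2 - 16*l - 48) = (l^2 - 6*l + 5)/(l^2 - l - 12)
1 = 1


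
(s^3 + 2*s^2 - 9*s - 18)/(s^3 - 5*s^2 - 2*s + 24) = (s + 3)/(s - 4)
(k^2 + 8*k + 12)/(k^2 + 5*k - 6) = (k + 2)/(k - 1)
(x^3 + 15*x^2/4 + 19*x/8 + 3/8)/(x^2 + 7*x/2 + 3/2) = x + 1/4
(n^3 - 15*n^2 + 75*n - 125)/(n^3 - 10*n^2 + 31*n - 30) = (n^2 - 10*n + 25)/(n^2 - 5*n + 6)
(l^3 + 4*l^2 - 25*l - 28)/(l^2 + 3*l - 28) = l + 1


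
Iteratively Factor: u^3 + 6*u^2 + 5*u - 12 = (u + 4)*(u^2 + 2*u - 3) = (u + 3)*(u + 4)*(u - 1)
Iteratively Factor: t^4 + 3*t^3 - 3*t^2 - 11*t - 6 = (t + 1)*(t^3 + 2*t^2 - 5*t - 6) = (t + 1)*(t + 3)*(t^2 - t - 2) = (t - 2)*(t + 1)*(t + 3)*(t + 1)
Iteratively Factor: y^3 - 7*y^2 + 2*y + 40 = (y - 4)*(y^2 - 3*y - 10) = (y - 5)*(y - 4)*(y + 2)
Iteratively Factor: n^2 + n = (n + 1)*(n)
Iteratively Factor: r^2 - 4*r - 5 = (r + 1)*(r - 5)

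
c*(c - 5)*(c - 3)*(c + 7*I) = c^4 - 8*c^3 + 7*I*c^3 + 15*c^2 - 56*I*c^2 + 105*I*c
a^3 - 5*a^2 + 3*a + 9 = (a - 3)^2*(a + 1)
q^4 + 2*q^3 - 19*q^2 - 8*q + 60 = (q - 3)*(q - 2)*(q + 2)*(q + 5)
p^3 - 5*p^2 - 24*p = p*(p - 8)*(p + 3)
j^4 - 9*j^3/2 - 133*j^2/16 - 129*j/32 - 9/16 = (j - 6)*(j + 1/4)*(j + 1/2)*(j + 3/4)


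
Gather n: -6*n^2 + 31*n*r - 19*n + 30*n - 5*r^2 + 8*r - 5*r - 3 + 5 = -6*n^2 + n*(31*r + 11) - 5*r^2 + 3*r + 2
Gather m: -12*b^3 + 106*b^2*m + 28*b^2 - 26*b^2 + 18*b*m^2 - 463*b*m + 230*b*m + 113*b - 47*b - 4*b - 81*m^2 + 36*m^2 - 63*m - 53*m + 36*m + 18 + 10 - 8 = -12*b^3 + 2*b^2 + 62*b + m^2*(18*b - 45) + m*(106*b^2 - 233*b - 80) + 20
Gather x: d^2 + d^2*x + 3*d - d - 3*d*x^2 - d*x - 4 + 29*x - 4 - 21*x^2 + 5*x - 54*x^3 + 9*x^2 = d^2 + 2*d - 54*x^3 + x^2*(-3*d - 12) + x*(d^2 - d + 34) - 8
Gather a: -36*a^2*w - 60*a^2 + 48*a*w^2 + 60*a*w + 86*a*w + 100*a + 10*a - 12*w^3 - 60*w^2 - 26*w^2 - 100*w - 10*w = a^2*(-36*w - 60) + a*(48*w^2 + 146*w + 110) - 12*w^3 - 86*w^2 - 110*w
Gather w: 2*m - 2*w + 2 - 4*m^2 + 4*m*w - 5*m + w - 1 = -4*m^2 - 3*m + w*(4*m - 1) + 1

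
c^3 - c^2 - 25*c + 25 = (c - 5)*(c - 1)*(c + 5)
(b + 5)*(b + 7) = b^2 + 12*b + 35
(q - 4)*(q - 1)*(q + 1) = q^3 - 4*q^2 - q + 4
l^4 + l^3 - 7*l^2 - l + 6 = (l - 2)*(l - 1)*(l + 1)*(l + 3)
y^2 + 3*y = y*(y + 3)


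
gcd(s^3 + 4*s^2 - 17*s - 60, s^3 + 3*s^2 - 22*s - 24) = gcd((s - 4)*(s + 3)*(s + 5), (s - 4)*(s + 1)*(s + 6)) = s - 4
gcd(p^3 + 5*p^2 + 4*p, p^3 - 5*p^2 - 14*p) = p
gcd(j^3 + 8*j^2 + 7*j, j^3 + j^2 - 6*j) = j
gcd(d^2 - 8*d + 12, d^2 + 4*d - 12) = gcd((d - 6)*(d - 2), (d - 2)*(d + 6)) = d - 2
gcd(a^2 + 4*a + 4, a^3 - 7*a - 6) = a + 2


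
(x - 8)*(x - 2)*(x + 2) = x^3 - 8*x^2 - 4*x + 32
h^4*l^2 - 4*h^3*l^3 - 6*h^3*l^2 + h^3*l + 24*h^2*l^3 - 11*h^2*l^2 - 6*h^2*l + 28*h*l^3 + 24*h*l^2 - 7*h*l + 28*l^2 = (h - 7)*(h - 4*l)*(h*l + 1)*(h*l + l)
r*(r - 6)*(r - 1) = r^3 - 7*r^2 + 6*r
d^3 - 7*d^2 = d^2*(d - 7)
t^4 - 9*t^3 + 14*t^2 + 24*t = t*(t - 6)*(t - 4)*(t + 1)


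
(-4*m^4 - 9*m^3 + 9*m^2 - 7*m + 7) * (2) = -8*m^4 - 18*m^3 + 18*m^2 - 14*m + 14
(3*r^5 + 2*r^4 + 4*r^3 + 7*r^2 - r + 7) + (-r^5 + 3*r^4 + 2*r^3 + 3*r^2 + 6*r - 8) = 2*r^5 + 5*r^4 + 6*r^3 + 10*r^2 + 5*r - 1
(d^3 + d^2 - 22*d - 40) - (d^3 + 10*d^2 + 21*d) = -9*d^2 - 43*d - 40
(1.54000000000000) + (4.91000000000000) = 6.45000000000000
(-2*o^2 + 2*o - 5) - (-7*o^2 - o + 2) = 5*o^2 + 3*o - 7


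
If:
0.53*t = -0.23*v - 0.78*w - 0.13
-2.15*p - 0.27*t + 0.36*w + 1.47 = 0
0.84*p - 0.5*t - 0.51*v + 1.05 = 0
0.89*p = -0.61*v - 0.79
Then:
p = -0.06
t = 3.23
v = -1.21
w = -2.01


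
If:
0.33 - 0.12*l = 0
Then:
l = 2.75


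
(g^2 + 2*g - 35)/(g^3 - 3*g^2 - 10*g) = (g + 7)/(g*(g + 2))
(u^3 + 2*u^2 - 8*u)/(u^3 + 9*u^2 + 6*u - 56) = u/(u + 7)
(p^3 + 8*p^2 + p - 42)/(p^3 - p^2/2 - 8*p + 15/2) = 2*(p^2 + 5*p - 14)/(2*p^2 - 7*p + 5)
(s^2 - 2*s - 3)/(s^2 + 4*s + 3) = (s - 3)/(s + 3)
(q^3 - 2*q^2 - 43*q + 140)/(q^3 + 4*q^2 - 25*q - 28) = (q - 5)/(q + 1)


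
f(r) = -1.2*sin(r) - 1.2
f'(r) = -1.2*cos(r)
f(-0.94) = -0.23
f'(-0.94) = -0.71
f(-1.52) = -0.00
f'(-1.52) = -0.06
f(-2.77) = -0.76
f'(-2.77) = 1.12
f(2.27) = -2.12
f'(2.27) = 0.77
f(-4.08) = -2.17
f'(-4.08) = 0.71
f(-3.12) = -1.17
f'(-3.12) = 1.20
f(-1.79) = -0.03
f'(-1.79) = 0.26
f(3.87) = -0.40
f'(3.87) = 0.90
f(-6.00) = -1.54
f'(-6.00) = -1.15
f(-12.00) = -1.84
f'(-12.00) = -1.01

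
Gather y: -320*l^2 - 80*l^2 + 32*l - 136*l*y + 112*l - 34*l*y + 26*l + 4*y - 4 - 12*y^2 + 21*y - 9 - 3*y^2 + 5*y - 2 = -400*l^2 + 170*l - 15*y^2 + y*(30 - 170*l) - 15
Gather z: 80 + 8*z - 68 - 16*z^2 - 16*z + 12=-16*z^2 - 8*z + 24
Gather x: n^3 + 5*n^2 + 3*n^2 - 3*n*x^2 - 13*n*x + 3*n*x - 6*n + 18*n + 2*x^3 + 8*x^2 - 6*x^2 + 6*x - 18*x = n^3 + 8*n^2 + 12*n + 2*x^3 + x^2*(2 - 3*n) + x*(-10*n - 12)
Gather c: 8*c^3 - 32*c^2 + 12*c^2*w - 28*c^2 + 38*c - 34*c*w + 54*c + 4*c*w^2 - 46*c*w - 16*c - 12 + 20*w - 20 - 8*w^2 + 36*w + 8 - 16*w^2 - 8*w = 8*c^3 + c^2*(12*w - 60) + c*(4*w^2 - 80*w + 76) - 24*w^2 + 48*w - 24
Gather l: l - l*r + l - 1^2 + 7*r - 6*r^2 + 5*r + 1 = l*(2 - r) - 6*r^2 + 12*r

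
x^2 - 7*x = x*(x - 7)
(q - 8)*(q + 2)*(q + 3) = q^3 - 3*q^2 - 34*q - 48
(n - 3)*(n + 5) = n^2 + 2*n - 15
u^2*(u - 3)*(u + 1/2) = u^4 - 5*u^3/2 - 3*u^2/2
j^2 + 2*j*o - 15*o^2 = (j - 3*o)*(j + 5*o)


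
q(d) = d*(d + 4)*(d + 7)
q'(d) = d*(d + 4) + d*(d + 7) + (d + 4)*(d + 7) = 3*d^2 + 22*d + 28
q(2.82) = 188.86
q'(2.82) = 113.90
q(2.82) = 188.86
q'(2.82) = 113.90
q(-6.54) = 7.64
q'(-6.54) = 12.43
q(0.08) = 2.31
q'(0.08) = 29.78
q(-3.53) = -5.76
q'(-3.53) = -12.28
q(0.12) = 3.52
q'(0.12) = 30.68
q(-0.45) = -10.46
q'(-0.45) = 18.71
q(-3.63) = -4.53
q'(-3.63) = -12.33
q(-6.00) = 12.00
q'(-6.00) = 4.00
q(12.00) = 3648.00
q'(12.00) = 724.00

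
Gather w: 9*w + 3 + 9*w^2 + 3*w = 9*w^2 + 12*w + 3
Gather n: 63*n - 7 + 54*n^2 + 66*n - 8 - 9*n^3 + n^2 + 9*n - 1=-9*n^3 + 55*n^2 + 138*n - 16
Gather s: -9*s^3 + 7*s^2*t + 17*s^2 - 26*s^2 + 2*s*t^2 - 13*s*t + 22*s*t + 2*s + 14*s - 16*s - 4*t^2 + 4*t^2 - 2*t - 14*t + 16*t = -9*s^3 + s^2*(7*t - 9) + s*(2*t^2 + 9*t)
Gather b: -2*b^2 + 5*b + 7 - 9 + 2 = -2*b^2 + 5*b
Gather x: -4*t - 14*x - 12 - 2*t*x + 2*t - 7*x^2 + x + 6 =-2*t - 7*x^2 + x*(-2*t - 13) - 6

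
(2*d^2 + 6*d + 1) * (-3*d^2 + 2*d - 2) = -6*d^4 - 14*d^3 + 5*d^2 - 10*d - 2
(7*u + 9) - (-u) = 8*u + 9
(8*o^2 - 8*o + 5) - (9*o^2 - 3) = -o^2 - 8*o + 8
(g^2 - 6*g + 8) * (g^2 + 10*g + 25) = g^4 + 4*g^3 - 27*g^2 - 70*g + 200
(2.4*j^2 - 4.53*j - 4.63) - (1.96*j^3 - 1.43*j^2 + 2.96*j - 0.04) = -1.96*j^3 + 3.83*j^2 - 7.49*j - 4.59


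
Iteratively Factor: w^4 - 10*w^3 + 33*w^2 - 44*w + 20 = (w - 5)*(w^3 - 5*w^2 + 8*w - 4) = (w - 5)*(w - 1)*(w^2 - 4*w + 4) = (w - 5)*(w - 2)*(w - 1)*(w - 2)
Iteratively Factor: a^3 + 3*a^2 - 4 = (a + 2)*(a^2 + a - 2) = (a - 1)*(a + 2)*(a + 2)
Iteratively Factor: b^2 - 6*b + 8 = (b - 2)*(b - 4)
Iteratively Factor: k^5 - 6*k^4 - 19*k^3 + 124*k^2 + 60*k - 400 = (k + 2)*(k^4 - 8*k^3 - 3*k^2 + 130*k - 200) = (k + 2)*(k + 4)*(k^3 - 12*k^2 + 45*k - 50) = (k - 2)*(k + 2)*(k + 4)*(k^2 - 10*k + 25) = (k - 5)*(k - 2)*(k + 2)*(k + 4)*(k - 5)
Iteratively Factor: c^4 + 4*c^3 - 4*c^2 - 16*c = (c)*(c^3 + 4*c^2 - 4*c - 16) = c*(c - 2)*(c^2 + 6*c + 8) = c*(c - 2)*(c + 4)*(c + 2)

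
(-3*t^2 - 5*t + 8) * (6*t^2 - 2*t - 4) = -18*t^4 - 24*t^3 + 70*t^2 + 4*t - 32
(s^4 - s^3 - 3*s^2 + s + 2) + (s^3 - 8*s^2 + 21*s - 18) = s^4 - 11*s^2 + 22*s - 16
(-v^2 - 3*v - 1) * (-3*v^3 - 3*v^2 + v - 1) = 3*v^5 + 12*v^4 + 11*v^3 + v^2 + 2*v + 1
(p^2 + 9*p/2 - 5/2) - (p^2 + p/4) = 17*p/4 - 5/2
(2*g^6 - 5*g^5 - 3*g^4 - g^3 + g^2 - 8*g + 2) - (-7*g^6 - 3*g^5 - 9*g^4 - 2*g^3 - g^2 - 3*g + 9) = 9*g^6 - 2*g^5 + 6*g^4 + g^3 + 2*g^2 - 5*g - 7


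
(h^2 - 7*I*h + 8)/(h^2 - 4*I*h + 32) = (h + I)/(h + 4*I)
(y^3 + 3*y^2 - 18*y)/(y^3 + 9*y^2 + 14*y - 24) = y*(y - 3)/(y^2 + 3*y - 4)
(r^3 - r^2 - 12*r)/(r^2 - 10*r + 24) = r*(r + 3)/(r - 6)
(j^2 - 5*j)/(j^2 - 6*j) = (j - 5)/(j - 6)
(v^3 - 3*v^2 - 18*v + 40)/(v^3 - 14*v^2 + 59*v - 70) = (v + 4)/(v - 7)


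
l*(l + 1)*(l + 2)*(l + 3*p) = l^4 + 3*l^3*p + 3*l^3 + 9*l^2*p + 2*l^2 + 6*l*p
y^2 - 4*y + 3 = (y - 3)*(y - 1)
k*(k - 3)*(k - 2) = k^3 - 5*k^2 + 6*k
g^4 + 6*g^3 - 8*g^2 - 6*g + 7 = (g - 1)^2*(g + 1)*(g + 7)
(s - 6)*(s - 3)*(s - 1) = s^3 - 10*s^2 + 27*s - 18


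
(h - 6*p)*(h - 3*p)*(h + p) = h^3 - 8*h^2*p + 9*h*p^2 + 18*p^3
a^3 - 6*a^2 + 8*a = a*(a - 4)*(a - 2)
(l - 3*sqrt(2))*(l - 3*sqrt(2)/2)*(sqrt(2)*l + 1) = sqrt(2)*l^3 - 8*l^2 + 9*sqrt(2)*l/2 + 9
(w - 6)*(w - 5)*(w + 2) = w^3 - 9*w^2 + 8*w + 60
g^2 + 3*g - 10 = (g - 2)*(g + 5)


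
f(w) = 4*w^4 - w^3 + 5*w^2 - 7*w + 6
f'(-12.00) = -28207.00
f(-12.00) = 85482.00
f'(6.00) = 3401.00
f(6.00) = 5112.00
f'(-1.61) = -97.65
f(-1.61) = 61.28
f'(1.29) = 35.25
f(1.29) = 14.22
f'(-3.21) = -599.23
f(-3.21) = 537.76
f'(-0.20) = -9.25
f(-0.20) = 7.61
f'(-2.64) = -348.70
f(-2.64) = 272.03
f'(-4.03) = -1143.24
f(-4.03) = 1235.93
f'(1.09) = 21.06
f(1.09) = 8.66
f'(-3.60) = -828.38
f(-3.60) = 814.50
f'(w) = 16*w^3 - 3*w^2 + 10*w - 7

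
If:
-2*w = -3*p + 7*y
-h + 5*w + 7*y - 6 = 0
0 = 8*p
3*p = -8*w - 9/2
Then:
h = -123/16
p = 0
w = -9/16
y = 9/56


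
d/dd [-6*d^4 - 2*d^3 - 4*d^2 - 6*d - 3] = -24*d^3 - 6*d^2 - 8*d - 6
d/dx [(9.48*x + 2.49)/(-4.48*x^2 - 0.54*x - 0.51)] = (42.4704*x^2 + 22.3104*x - 3.4902)/(20.0704*x^4 + 4.8384*x^3 + 4.8612*x^2 + 0.5508*x + 0.2601)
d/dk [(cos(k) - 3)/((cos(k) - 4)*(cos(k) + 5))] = (cos(k)^2 - 6*cos(k) + 17)*sin(k)/((cos(k) - 4)^2*(cos(k) + 5)^2)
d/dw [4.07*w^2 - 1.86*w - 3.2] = 8.14*w - 1.86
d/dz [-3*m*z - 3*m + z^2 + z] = -3*m + 2*z + 1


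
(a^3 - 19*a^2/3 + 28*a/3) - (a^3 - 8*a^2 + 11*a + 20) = 5*a^2/3 - 5*a/3 - 20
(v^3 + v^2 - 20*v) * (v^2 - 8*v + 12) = v^5 - 7*v^4 - 16*v^3 + 172*v^2 - 240*v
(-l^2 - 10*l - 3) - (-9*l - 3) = -l^2 - l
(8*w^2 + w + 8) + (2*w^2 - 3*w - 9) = 10*w^2 - 2*w - 1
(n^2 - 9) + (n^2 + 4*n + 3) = 2*n^2 + 4*n - 6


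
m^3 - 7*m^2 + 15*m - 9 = (m - 3)^2*(m - 1)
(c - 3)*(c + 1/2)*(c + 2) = c^3 - c^2/2 - 13*c/2 - 3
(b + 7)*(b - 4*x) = b^2 - 4*b*x + 7*b - 28*x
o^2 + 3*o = o*(o + 3)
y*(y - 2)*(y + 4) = y^3 + 2*y^2 - 8*y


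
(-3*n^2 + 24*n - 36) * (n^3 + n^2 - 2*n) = -3*n^5 + 21*n^4 - 6*n^3 - 84*n^2 + 72*n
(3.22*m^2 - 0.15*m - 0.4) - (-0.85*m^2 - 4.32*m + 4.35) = 4.07*m^2 + 4.17*m - 4.75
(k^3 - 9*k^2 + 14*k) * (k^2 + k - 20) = k^5 - 8*k^4 - 15*k^3 + 194*k^2 - 280*k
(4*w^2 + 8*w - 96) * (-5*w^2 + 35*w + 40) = -20*w^4 + 100*w^3 + 920*w^2 - 3040*w - 3840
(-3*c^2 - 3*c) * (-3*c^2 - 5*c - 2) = 9*c^4 + 24*c^3 + 21*c^2 + 6*c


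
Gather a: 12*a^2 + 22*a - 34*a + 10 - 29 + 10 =12*a^2 - 12*a - 9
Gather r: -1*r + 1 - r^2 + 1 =-r^2 - r + 2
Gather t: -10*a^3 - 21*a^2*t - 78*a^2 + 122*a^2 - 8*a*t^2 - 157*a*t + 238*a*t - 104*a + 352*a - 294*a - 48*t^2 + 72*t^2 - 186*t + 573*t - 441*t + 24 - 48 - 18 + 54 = -10*a^3 + 44*a^2 - 46*a + t^2*(24 - 8*a) + t*(-21*a^2 + 81*a - 54) + 12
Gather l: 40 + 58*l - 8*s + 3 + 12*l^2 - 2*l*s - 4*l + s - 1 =12*l^2 + l*(54 - 2*s) - 7*s + 42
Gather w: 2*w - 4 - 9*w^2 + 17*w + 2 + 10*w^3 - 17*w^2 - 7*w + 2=10*w^3 - 26*w^2 + 12*w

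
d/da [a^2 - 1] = 2*a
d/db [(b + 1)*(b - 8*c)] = 2*b - 8*c + 1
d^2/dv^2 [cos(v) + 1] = -cos(v)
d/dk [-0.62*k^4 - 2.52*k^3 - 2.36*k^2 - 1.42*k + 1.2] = -2.48*k^3 - 7.56*k^2 - 4.72*k - 1.42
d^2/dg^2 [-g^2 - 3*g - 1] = -2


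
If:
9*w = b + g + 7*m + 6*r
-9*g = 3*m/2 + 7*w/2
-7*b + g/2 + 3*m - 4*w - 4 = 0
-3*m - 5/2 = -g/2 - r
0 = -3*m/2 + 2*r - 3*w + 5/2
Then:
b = -5645/1877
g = -3864/1877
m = 2051/1877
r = 25555/3754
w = 9057/1877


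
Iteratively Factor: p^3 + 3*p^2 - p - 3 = (p + 1)*(p^2 + 2*p - 3) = (p + 1)*(p + 3)*(p - 1)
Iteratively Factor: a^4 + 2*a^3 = (a + 2)*(a^3) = a*(a + 2)*(a^2) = a^2*(a + 2)*(a)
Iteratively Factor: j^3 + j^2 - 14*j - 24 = (j + 3)*(j^2 - 2*j - 8) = (j - 4)*(j + 3)*(j + 2)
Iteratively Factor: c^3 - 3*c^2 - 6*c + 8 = (c - 4)*(c^2 + c - 2) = (c - 4)*(c + 2)*(c - 1)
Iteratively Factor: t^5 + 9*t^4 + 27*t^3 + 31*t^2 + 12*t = (t + 4)*(t^4 + 5*t^3 + 7*t^2 + 3*t) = (t + 1)*(t + 4)*(t^3 + 4*t^2 + 3*t) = t*(t + 1)*(t + 4)*(t^2 + 4*t + 3) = t*(t + 1)^2*(t + 4)*(t + 3)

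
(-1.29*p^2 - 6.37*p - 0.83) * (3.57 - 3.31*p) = 4.2699*p^3 + 16.4794*p^2 - 19.9936*p - 2.9631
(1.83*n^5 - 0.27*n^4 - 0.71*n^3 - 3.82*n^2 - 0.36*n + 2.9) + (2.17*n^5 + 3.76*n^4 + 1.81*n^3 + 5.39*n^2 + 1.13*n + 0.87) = 4.0*n^5 + 3.49*n^4 + 1.1*n^3 + 1.57*n^2 + 0.77*n + 3.77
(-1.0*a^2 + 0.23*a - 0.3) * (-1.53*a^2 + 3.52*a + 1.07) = 1.53*a^4 - 3.8719*a^3 + 0.1986*a^2 - 0.8099*a - 0.321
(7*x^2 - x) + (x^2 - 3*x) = 8*x^2 - 4*x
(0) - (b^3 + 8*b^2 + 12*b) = -b^3 - 8*b^2 - 12*b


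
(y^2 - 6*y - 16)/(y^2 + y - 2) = (y - 8)/(y - 1)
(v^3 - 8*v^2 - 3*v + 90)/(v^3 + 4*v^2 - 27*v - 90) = (v - 6)/(v + 6)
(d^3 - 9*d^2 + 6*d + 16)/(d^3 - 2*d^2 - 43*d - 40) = (d - 2)/(d + 5)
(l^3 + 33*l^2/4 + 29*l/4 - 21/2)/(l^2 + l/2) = (4*l^3 + 33*l^2 + 29*l - 42)/(2*l*(2*l + 1))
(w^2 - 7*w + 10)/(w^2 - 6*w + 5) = (w - 2)/(w - 1)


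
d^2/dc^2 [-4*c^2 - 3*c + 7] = -8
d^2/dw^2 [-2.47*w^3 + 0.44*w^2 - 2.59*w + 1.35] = 0.88 - 14.82*w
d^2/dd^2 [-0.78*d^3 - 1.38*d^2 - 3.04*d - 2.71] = -4.68*d - 2.76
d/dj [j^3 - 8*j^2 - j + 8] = 3*j^2 - 16*j - 1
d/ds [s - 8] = 1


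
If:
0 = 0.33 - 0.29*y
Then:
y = 1.14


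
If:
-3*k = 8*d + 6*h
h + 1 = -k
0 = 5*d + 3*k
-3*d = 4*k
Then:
No Solution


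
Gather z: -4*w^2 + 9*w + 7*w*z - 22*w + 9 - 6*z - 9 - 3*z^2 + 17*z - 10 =-4*w^2 - 13*w - 3*z^2 + z*(7*w + 11) - 10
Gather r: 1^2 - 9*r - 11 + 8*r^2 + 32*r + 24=8*r^2 + 23*r + 14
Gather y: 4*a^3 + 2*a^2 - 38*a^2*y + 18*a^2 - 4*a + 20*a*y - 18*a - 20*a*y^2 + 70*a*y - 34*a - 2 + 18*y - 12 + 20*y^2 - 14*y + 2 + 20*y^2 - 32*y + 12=4*a^3 + 20*a^2 - 56*a + y^2*(40 - 20*a) + y*(-38*a^2 + 90*a - 28)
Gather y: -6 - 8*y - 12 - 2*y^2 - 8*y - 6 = -2*y^2 - 16*y - 24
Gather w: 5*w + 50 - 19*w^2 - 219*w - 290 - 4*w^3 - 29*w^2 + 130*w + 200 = -4*w^3 - 48*w^2 - 84*w - 40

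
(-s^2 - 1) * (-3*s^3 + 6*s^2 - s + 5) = 3*s^5 - 6*s^4 + 4*s^3 - 11*s^2 + s - 5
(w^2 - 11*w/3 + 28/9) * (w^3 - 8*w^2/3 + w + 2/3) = w^5 - 19*w^4/3 + 125*w^3/9 - 305*w^2/27 + 2*w/3 + 56/27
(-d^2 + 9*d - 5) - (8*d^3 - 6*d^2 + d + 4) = -8*d^3 + 5*d^2 + 8*d - 9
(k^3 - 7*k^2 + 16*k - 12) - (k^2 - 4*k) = k^3 - 8*k^2 + 20*k - 12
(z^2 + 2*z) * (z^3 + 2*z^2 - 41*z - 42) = z^5 + 4*z^4 - 37*z^3 - 124*z^2 - 84*z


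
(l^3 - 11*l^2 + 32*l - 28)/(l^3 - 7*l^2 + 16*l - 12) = (l - 7)/(l - 3)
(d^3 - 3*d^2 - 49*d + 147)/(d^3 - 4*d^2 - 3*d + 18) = (d^2 - 49)/(d^2 - d - 6)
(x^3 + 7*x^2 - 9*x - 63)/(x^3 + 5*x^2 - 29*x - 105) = (x - 3)/(x - 5)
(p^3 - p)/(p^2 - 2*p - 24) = (p^3 - p)/(p^2 - 2*p - 24)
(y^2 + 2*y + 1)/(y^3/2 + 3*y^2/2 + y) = 2*(y + 1)/(y*(y + 2))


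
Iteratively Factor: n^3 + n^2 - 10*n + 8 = (n - 2)*(n^2 + 3*n - 4) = (n - 2)*(n + 4)*(n - 1)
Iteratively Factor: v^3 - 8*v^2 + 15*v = (v - 5)*(v^2 - 3*v) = v*(v - 5)*(v - 3)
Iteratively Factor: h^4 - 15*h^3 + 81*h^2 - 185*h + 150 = (h - 5)*(h^3 - 10*h^2 + 31*h - 30) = (h - 5)*(h - 2)*(h^2 - 8*h + 15) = (h - 5)*(h - 3)*(h - 2)*(h - 5)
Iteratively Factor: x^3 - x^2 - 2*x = (x - 2)*(x^2 + x) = (x - 2)*(x + 1)*(x)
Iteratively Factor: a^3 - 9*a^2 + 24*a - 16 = (a - 4)*(a^2 - 5*a + 4) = (a - 4)^2*(a - 1)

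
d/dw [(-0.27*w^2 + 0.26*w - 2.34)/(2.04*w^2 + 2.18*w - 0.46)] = (-1.119*w^2 + 9.7956*w + 4.9816)/(4.1616*w^4 + 8.8944*w^3 + 2.8756*w^2 - 2.0056*w + 0.2116)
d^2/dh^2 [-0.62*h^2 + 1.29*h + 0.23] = -1.24000000000000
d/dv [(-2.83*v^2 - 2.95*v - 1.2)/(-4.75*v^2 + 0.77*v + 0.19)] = (-16.1916*v^2 - 12.4754*v + 0.3635)/(22.5625*v^4 - 7.315*v^3 - 1.2121*v^2 + 0.2926*v + 0.0361)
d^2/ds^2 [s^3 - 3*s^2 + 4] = 6*s - 6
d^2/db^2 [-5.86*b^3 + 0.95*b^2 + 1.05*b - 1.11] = 1.9 - 35.16*b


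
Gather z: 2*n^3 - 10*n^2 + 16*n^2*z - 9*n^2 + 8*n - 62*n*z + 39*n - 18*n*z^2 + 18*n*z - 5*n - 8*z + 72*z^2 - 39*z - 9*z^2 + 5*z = 2*n^3 - 19*n^2 + 42*n + z^2*(63 - 18*n) + z*(16*n^2 - 44*n - 42)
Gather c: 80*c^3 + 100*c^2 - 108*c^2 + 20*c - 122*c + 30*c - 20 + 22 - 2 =80*c^3 - 8*c^2 - 72*c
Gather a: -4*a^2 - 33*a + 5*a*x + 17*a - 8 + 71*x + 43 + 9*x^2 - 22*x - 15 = -4*a^2 + a*(5*x - 16) + 9*x^2 + 49*x + 20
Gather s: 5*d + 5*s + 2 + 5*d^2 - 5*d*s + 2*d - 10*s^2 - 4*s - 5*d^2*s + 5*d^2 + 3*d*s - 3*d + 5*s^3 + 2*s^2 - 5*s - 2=10*d^2 + 4*d + 5*s^3 - 8*s^2 + s*(-5*d^2 - 2*d - 4)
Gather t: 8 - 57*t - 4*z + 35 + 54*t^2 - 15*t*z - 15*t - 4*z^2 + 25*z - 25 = 54*t^2 + t*(-15*z - 72) - 4*z^2 + 21*z + 18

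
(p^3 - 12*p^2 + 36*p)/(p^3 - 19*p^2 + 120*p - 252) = p/(p - 7)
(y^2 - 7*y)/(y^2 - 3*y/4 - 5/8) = 8*y*(7 - y)/(-8*y^2 + 6*y + 5)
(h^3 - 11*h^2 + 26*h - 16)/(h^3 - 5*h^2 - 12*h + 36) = (h^2 - 9*h + 8)/(h^2 - 3*h - 18)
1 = 1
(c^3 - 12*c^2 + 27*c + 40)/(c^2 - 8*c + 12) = (c^3 - 12*c^2 + 27*c + 40)/(c^2 - 8*c + 12)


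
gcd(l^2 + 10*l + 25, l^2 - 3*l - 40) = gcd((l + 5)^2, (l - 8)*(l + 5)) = l + 5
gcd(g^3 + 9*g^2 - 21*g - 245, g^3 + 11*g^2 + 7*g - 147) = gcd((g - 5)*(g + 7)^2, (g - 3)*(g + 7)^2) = g^2 + 14*g + 49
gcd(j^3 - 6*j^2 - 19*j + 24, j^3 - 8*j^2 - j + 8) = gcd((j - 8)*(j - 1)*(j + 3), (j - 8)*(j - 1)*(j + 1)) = j^2 - 9*j + 8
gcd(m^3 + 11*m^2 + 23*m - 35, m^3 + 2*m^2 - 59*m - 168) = m + 7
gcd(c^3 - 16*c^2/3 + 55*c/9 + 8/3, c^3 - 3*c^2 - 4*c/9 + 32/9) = c - 8/3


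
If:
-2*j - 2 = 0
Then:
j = -1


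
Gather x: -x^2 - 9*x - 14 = -x^2 - 9*x - 14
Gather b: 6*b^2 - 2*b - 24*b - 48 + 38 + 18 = 6*b^2 - 26*b + 8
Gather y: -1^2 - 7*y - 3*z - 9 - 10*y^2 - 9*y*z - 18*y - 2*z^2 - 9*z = -10*y^2 + y*(-9*z - 25) - 2*z^2 - 12*z - 10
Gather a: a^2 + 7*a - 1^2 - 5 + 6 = a^2 + 7*a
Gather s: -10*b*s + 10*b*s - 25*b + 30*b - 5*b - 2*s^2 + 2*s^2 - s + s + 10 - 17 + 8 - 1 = 0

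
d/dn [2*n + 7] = 2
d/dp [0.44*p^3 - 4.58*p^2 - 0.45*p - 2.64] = 1.32*p^2 - 9.16*p - 0.45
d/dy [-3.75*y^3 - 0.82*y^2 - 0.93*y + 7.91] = -11.25*y^2 - 1.64*y - 0.93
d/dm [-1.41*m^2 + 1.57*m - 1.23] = 1.57 - 2.82*m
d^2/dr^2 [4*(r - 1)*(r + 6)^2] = 24*r + 88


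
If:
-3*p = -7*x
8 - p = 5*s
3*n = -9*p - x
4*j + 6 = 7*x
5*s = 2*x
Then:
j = 45/26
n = -176/13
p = 56/13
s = 48/65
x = 24/13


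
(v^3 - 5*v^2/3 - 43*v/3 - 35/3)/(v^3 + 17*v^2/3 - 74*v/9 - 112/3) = 3*(v^2 - 4*v - 5)/(3*v^2 + 10*v - 48)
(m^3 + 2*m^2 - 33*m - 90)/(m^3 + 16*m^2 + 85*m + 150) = (m^2 - 3*m - 18)/(m^2 + 11*m + 30)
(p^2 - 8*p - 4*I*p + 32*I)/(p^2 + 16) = (p - 8)/(p + 4*I)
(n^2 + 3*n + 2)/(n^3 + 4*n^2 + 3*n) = (n + 2)/(n*(n + 3))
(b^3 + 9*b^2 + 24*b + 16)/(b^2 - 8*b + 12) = (b^3 + 9*b^2 + 24*b + 16)/(b^2 - 8*b + 12)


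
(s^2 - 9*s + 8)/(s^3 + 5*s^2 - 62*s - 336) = (s - 1)/(s^2 + 13*s + 42)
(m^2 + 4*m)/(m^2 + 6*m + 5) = m*(m + 4)/(m^2 + 6*m + 5)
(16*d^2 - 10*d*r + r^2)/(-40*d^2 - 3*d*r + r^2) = (-2*d + r)/(5*d + r)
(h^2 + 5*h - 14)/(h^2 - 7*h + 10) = (h + 7)/(h - 5)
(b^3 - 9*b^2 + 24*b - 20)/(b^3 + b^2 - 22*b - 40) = (b^2 - 4*b + 4)/(b^2 + 6*b + 8)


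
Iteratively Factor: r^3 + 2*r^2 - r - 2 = (r + 1)*(r^2 + r - 2) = (r - 1)*(r + 1)*(r + 2)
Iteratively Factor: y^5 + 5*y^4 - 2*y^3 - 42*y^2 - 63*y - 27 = (y - 3)*(y^4 + 8*y^3 + 22*y^2 + 24*y + 9) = (y - 3)*(y + 1)*(y^3 + 7*y^2 + 15*y + 9) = (y - 3)*(y + 1)*(y + 3)*(y^2 + 4*y + 3) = (y - 3)*(y + 1)*(y + 3)^2*(y + 1)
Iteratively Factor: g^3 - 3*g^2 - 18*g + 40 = (g + 4)*(g^2 - 7*g + 10) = (g - 5)*(g + 4)*(g - 2)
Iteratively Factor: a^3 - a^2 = (a)*(a^2 - a) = a*(a - 1)*(a)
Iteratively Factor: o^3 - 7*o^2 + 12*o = (o)*(o^2 - 7*o + 12) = o*(o - 4)*(o - 3)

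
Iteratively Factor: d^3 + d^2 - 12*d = (d + 4)*(d^2 - 3*d) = d*(d + 4)*(d - 3)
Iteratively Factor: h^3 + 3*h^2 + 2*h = (h + 1)*(h^2 + 2*h) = h*(h + 1)*(h + 2)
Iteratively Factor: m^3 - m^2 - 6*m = (m)*(m^2 - m - 6) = m*(m - 3)*(m + 2)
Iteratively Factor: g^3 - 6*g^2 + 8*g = (g)*(g^2 - 6*g + 8) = g*(g - 2)*(g - 4)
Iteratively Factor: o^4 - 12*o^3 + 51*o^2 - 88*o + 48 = (o - 4)*(o^3 - 8*o^2 + 19*o - 12) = (o - 4)^2*(o^2 - 4*o + 3) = (o - 4)^2*(o - 3)*(o - 1)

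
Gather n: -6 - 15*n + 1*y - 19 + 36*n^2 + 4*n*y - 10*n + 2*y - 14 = 36*n^2 + n*(4*y - 25) + 3*y - 39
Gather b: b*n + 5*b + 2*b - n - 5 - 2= b*(n + 7) - n - 7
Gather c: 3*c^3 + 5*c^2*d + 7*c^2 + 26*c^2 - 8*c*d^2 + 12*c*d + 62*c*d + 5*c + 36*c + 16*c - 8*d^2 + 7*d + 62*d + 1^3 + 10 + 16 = 3*c^3 + c^2*(5*d + 33) + c*(-8*d^2 + 74*d + 57) - 8*d^2 + 69*d + 27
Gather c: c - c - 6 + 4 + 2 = 0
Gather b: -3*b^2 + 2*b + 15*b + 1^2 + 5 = -3*b^2 + 17*b + 6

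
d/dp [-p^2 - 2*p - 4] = -2*p - 2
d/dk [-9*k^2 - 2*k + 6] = -18*k - 2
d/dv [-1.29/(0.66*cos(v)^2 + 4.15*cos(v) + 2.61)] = -(1.7028*cos(v) + 5.3535)*sin(v)/(0.66*cos(v)^2 + 4.15*cos(v) + 2.61)^2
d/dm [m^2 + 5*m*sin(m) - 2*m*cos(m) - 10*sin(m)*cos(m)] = 2*m*sin(m) + 5*m*cos(m) + 2*m + 5*sin(m) - 2*cos(m) - 10*cos(2*m)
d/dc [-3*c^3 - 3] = -9*c^2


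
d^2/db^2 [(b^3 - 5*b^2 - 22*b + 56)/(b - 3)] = 2*(b^3 - 9*b^2 + 27*b - 55)/(b^3 - 9*b^2 + 27*b - 27)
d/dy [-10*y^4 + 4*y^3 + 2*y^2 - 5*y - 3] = -40*y^3 + 12*y^2 + 4*y - 5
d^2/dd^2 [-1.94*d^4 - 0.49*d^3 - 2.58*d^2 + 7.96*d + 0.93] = -23.28*d^2 - 2.94*d - 5.16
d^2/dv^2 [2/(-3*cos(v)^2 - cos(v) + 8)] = 2*(36*sin(v)^4 - 115*sin(v)^2 - 13*cos(v)/4 + 9*cos(3*v)/4 + 29)/(-3*sin(v)^2 + cos(v) - 5)^3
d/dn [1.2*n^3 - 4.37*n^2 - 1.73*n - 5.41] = 3.6*n^2 - 8.74*n - 1.73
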